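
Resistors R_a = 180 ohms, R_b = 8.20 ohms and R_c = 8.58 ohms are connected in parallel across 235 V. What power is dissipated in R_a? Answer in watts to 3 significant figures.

307 W

R_a sits directly across the source, so P = V²/R with V = 235 V.
P_R_a = V² / R_a = (235)² / 180 Ω = 306.8 W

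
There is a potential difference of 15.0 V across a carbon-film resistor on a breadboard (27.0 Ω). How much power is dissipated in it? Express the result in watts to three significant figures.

8.33 W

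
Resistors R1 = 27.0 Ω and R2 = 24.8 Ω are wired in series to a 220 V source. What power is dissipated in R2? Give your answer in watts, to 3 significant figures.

Since the resistors are in series they all carry the loop current I = V/R_total; the power in any one is I²R.
R_total = 27.0 + 24.8 = 51.80 Ω
I = V / R_total = 220 / 51.80 = 4.247 A
P_R2 = I² × R2 = (4.247)² × 24.8 = 447.3 W

447 W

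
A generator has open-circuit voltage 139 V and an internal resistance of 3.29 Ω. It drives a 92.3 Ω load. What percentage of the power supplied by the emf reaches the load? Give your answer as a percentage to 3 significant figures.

96.6 %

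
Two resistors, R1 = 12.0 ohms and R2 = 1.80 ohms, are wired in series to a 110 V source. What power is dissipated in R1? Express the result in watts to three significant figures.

In a series string the same current flows through every resistor — find that current, then P = I²R for the one we want.
R_total = 12.0 + 1.80 = 13.80 Ω
I = V / R_total = 110 / 13.80 = 7.971 A
P_R1 = I² × R1 = (7.971)² × 12.0 = 762.4 W

762 W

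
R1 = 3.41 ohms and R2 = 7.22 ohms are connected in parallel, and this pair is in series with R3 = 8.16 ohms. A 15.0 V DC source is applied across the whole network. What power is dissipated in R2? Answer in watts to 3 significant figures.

First find R_p for the parallel pair, then treat R_p + R3 as a series loop.
R_p = (3.41×7.22)/(3.41+7.22) = 2.316 Ω
R_total = R_p + 8.16 = 2.316 + 8.16 = 10.48 Ω
I = V / R_total = 15.0 / 10.48 = 1.432 A
Voltage across the parallel pair: V_p = I × R_p = 1.432 × 2.316 = 3.316 V
R2 has V_p across it, so P = V_p²/R2.
P_R2 = (3.316)² / 7.22 = 1.523 W

1.52 W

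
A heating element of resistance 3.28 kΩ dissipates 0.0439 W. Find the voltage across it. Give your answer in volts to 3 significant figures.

The two known quantities fix the third via V = √(P R).
V = √(0.0439 × 3280) = 12.00 V

12.0 V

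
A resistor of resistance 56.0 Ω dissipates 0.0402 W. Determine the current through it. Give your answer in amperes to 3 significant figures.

Inverting the appropriate power form: I = √(P / R).
I = √(0.0402 / 56.0) = 0.02679 A

0.0268 A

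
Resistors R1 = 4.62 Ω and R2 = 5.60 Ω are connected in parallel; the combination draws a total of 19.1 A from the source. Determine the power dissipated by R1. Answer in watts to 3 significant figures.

506 W

We need the common branch voltage; get it from I_total × R_eq, then P = V²/R for the branch.
1/R_eq = 1/4.62 + 1/5.60 ⇒ R_eq = 2.532 Ω
V = I_total × R_eq = 19.10 × 2.532 = 48.35 V
P_R1 = V² / R1 = (48.35)² / 4.62 = 506.0 W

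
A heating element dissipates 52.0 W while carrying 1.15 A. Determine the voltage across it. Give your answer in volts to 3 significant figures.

Rearranging the power relation for the two known quantities gives V = P / I.
V = 52.0 / 1.150 = 45.22 V

45.2 V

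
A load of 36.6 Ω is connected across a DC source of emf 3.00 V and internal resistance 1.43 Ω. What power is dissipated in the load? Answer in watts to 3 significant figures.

0.228 W

The internal resistance and the load are in series, so the same I flows through both; get I from ε/(r+R), then I²R for the load.
I = ε / (r + R) = 3.00 / (1.43 + 36.6) = 0.07889 A
P_load = I² R = (0.07889)² × 36.6 = 0.2278 W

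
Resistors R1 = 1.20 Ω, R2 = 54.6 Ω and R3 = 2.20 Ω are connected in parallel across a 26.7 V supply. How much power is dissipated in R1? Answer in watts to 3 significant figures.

594 W

Parallel branches share the same voltage; P = V²/R gives the branch power in one step.
P_R1 = V² / R1 = (26.7)² / 1.20 Ω = 594.1 W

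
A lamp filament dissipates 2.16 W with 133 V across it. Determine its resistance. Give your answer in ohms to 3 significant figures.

8190 Ω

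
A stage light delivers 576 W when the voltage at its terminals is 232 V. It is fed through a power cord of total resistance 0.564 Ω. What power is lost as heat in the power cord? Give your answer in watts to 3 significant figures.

Only the current and the line resistance are needed for the I²R loss.
I = P / V = 576 / 232 = 2.483 A through the power cord.
P_line = I² R_line = (2.483)² × 0.564 = 3.477 W

3.48 W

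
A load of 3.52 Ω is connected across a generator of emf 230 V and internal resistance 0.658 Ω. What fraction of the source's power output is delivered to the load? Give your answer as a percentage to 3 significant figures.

84.3 %

Both r and R carry the same current, so the power split is just the resistance split: η = R/(R+r).
η = R / (R + r) = 3.52 / (3.52 + 0.658) = 0.8425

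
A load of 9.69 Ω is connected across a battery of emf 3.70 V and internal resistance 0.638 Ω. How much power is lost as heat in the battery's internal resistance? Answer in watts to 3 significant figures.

0.0819 W

r is in series with the load, so it carries the full circuit current — the loss in it is I²r.
I = ε / (r + R) = 3.70 / (0.638 + 9.69) = 0.3582 A
P_int = I² r = (0.3582)² × 0.638 = 0.08188 W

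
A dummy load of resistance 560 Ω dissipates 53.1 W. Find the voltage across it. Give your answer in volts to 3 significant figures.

Rearranging the power relation for the two known quantities gives V = √(P R).
V = √(53.1 × 560) = 172.4 V

172 V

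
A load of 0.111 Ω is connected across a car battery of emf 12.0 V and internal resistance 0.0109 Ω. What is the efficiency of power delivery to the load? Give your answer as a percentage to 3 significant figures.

91.1 %

Both r and R carry the same current, so the power split is just the resistance split: η = R/(R+r).
η = R / (R + r) = 0.111 / (0.111 + 0.0109) = 0.9106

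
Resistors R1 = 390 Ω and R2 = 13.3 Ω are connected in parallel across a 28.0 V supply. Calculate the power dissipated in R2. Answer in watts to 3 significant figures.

58.9 W

Every branch has 28.0 V across it, so for R2 the power is simply V²/R.
P_R2 = V² / R2 = (28.0)² / 13.3 Ω = 58.95 W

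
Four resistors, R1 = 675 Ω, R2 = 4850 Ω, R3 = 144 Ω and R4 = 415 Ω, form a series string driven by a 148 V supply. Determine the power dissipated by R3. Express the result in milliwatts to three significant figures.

85.2 mW

In a series string the same current flows through every resistor — find that current, then P = I²R for the one we want.
R_total = 675 + 4850 + 144 + 415 = 6084 Ω
I = V / R_total = 148 / 6084 = 0.02433 A
P_R3 = I² × R3 = (0.02433)² × 144 = 0.08521 W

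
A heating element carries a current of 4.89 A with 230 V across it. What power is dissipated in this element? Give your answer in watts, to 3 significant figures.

Since both terminal voltage and current are stated, P = V I gives the power in one step.
P = 230 V × 4.890 A = 1125 W

1120 W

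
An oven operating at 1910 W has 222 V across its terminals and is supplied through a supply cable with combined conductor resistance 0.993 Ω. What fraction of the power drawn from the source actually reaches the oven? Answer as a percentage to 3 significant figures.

96.3 %

I = P / V = 1910 / 222 = 8.604 A through the supply cable.
P_line = I² R_line = (8.604)² × 0.993 = 73.50 W
P_source = P_load + P_line = 1910 + 73.50 = 1984 W
η = P_load / P_source = 1910 / 1984 = 0.9629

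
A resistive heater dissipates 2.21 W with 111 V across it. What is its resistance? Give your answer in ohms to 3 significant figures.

From P = V I = I²R = V²/R, with the two given quantities we get R = V² / P.
R = (111)² / 2.21 = 5575 Ω

5580 Ω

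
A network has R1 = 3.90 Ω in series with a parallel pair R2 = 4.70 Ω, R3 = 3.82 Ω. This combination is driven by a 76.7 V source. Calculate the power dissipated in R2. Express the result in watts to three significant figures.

Reduce the parallel pair to R_p first; the network is then a simple series string.
R_p = (4.70×3.82)/(4.70+3.82) = 2.107 Ω
R_total = 3.90 + 2.107 = 6.007 Ω
I = V / R_total = 76.7 / 6.007 = 12.77 A
Voltage across the parallel pair: V_p = I × R_p = 12.77 × 2.107 = 26.91 V
R2 is across V_p, so use P = V²/R for that branch.
P_R2 = (26.91)² / 4.70 = 154.0 W

154 W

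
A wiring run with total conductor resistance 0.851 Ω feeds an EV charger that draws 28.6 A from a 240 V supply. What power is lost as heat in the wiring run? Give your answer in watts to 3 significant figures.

The wiring run is a series resistance carrying the load current; its dissipation is I²R_line.
The wiring run carries the full 28.6 A.
P_line = I² R_line = (28.60)² × 0.851 = 696.1 W

696 W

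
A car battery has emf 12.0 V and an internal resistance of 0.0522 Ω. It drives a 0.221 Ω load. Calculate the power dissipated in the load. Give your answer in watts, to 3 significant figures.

426 W

Find the circuit current first, then P = I²R for the load (series elements share I).
I = ε / (r + R) = 12.0 / (0.0522 + 0.221) = 43.92 A
P_load = I² R = (43.92)² × 0.221 = 426.4 W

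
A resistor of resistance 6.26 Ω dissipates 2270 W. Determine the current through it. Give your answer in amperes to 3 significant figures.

19.0 A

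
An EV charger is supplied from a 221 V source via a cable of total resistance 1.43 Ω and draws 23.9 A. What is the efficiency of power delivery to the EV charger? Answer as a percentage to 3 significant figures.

84.5 %

The cable carries the full 23.9 A.
P_line = I² R_line = (23.90)² × 1.43 = 816.8 W
P_source = V I = 221 × 23.90 = 5282 W; P_load = 4465 W
η = P_load / P_source = 4465 / 5282 = 0.8454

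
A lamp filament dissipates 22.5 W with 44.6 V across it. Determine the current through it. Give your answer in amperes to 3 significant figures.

Rearranging the power relation for the two known quantities gives I = P / V.
I = 22.5 / 44.6 = 0.5045 A

0.504 A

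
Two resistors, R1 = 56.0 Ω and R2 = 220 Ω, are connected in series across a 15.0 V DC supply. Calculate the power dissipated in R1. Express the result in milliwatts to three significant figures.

Since the resistors are in series they all carry the loop current I = V/R_total; the power in any one is I²R.
R_total = 56.0 + 220 = 276.0 Ω
I = V / R_total = 15.0 / 276.0 = 0.05435 A
P_R1 = I² × R1 = (0.05435)² × 56.0 = 0.1654 W

165 mW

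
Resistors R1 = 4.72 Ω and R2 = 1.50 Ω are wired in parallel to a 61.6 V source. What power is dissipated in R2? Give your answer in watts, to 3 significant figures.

2530 W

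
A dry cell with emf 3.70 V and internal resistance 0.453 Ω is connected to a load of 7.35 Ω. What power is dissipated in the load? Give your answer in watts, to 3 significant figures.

1.65 W

Load and internal resistance form a series loop — compute the loop current, then the load power via I²R.
I = ε / (r + R) = 3.70 / (0.453 + 7.35) = 0.4742 A
P_load = I² R = (0.4742)² × 7.35 = 1.653 W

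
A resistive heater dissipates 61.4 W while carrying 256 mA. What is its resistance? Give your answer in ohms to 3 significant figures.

The two known quantities fix the third via R = P / I².
R = 61.4 / (0.2560)² = 936.9 Ω

937 Ω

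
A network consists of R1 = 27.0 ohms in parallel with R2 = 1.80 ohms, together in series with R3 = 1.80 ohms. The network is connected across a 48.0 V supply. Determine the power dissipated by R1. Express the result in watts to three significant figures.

20.0 W

First find R_p for the parallel pair, then treat R_p + R3 as a series loop.
R_p = (27.0×1.80)/(27.0+1.80) = 1.688 Ω
R_total = R_p + 1.80 = 1.688 + 1.80 = 3.487 Ω
I = V / R_total = 48.0 / 3.487 = 13.76 A
Voltage across the parallel pair: V_p = I × R_p = 13.76 × 1.688 = 23.23 V
Use P = V²/R for R1 with V = V_p.
P_R1 = (23.23)² / 27.0 = 19.98 W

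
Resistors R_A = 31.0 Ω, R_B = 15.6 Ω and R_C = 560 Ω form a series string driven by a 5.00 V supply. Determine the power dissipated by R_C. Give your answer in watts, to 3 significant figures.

0.0380 W

Series elements share the same current, so find I first, then use P = I²R.
R_total = 31.0 + 15.6 + 560 = 606.6 Ω
I = V / R_total = 5.00 / 606.6 = 0.008243 A
P_R_C = I² × R_C = (0.008243)² × 560 = 0.03805 W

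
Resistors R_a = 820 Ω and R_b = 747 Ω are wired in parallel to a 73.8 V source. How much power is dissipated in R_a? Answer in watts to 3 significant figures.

6.64 W

Parallel branches share the same voltage; P = V²/R gives the branch power in one step.
P_R_a = V² / R_a = (73.8)² / 820 Ω = 6.642 W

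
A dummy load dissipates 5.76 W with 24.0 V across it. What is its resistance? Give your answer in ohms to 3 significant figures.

Rearranging the power relation for the two known quantities gives R = V² / P.
R = (24.0)² / 5.76 = 100.0 Ω

100 Ω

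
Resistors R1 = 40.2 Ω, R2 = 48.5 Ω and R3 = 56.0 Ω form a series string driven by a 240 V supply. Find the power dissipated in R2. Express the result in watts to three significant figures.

133 W

Series elements share the same current, so find I first, then use P = I²R.
R_total = 40.2 + 48.5 + 56.0 = 144.7 Ω
I = V / R_total = 240 / 144.7 = 1.659 A
P_R2 = I² × R2 = (1.659)² × 48.5 = 133.4 W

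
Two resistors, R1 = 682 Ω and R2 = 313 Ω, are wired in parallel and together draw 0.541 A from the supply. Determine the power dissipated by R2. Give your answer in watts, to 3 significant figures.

43.0 W

We need the common branch voltage; get it from I_total × R_eq, then P = V²/R for the branch.
1/R_eq = 1/682 + 1/313 ⇒ R_eq = 214.5 Ω
V = I_total × R_eq = 0.5410 × 214.5 = 116.1 V
P_R2 = V² / R2 = (116.1)² / 313 = 43.04 W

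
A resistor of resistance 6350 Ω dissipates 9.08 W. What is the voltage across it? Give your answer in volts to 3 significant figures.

From P = V I = I²R = V²/R, with the two given quantities we get V = √(P R).
V = √(9.08 × 6350) = 240.1 V

240 V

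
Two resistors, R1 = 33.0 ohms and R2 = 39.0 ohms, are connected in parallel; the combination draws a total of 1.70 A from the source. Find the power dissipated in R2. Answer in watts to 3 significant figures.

The branches share the same voltage, but only the total current is given — find V from the equivalent resistance first.
1/R_eq = 1/33.0 + 1/39.0 ⇒ R_eq = 17.88 Ω
V = I_total × R_eq = 1.700 × 17.88 = 30.39 V
P_R2 = V² / R2 = (30.39)² / 39.0 = 23.68 W

23.7 W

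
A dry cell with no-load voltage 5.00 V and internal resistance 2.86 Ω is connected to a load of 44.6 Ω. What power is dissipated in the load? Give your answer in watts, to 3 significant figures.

0.495 W

Load and internal resistance form a series loop — compute the loop current, then the load power via I²R.
I = ε / (r + R) = 5.00 / (2.86 + 44.6) = 0.1054 A
P_load = I² R = (0.1054)² × 44.6 = 0.4950 W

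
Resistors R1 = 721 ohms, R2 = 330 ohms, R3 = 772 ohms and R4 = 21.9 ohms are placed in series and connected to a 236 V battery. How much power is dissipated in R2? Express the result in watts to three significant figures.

5.40 W

Every series element carries the same I. Get I from the total resistance, then P = I² × R2.
R_total = 721 + 330 + 772 + 21.9 = 1845 Ω
I = V / R_total = 236 / 1845 = 0.1279 A
P_R2 = I² × R2 = (0.1279)² × 330 = 5.400 W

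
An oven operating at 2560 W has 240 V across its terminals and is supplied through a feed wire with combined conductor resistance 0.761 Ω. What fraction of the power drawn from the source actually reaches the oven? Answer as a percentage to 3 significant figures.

I = P / V = 2560 / 240 = 10.67 A through the feed wire.
P_line = I² R_line = (10.67)² × 0.761 = 86.58 W
P_source = P_load + P_line = 2560 + 86.58 = 2647 W
η = P_load / P_source = 2560 / 2647 = 0.9673

96.7 %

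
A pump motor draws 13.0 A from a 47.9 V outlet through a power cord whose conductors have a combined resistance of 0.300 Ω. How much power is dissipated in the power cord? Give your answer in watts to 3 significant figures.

50.7 W

The power cord is a series resistance carrying the load current; its dissipation is I²R_line.
The power cord carries the full 13.0 A.
P_line = I² R_line = (13.00)² × 0.300 = 50.70 W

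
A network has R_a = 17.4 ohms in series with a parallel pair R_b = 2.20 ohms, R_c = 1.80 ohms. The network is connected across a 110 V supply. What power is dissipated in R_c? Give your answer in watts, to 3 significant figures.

Replace R_b and R_c with their parallel equivalent so the circuit becomes R_a in series with R_p.
R_p = (2.20×1.80)/(2.20+1.80) = 0.9900 Ω
R_total = 17.4 + 0.9900 = 18.39 Ω
I = V / R_total = 110 / 18.39 = 5.982 A
Voltage across the parallel pair: V_p = I × R_p = 5.982 × 0.9900 = 5.922 V
With V_p across R_c, its power is V_p²/R_c.
P_R_c = (5.922)² / 1.80 = 19.48 W

19.5 W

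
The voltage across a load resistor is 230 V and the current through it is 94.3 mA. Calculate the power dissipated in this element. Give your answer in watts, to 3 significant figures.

Since both terminal voltage and current are stated, P = V I gives the power in one step.
P = 230 V × 0.09430 A = 21.69 W

21.7 W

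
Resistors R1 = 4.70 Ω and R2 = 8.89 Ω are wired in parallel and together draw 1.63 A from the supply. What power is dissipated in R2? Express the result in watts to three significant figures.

We need the common branch voltage; get it from I_total × R_eq, then P = V²/R for the branch.
1/R_eq = 1/4.70 + 1/8.89 ⇒ R_eq = 3.075 Ω
V = I_total × R_eq = 1.630 × 3.075 = 5.012 V
P_R2 = V² / R2 = (5.012)² / 8.89 = 2.825 W

2.83 W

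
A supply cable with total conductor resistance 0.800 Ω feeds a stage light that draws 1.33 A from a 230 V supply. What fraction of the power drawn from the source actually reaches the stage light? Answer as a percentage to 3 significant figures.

99.5 %

The supply cable carries the full 1.33 A.
P_line = I² R_line = (1.330)² × 0.800 = 1.415 W
P_source = V I = 230 × 1.330 = 305.9 W; P_load = 304.5 W
η = P_load / P_source = 304.5 / 305.9 = 0.9954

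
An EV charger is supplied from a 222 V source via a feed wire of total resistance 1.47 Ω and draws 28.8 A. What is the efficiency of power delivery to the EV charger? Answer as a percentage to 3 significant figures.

The feed wire carries the full 28.8 A.
P_line = I² R_line = (28.80)² × 1.47 = 1219 W
P_source = V I = 222 × 28.80 = 6394 W; P_load = 5174 W
η = P_load / P_source = 5174 / 6394 = 0.8093

80.9 %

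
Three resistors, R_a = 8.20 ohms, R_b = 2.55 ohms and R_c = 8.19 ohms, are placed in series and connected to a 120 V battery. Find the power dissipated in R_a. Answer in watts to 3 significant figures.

Since the resistors are in series they all carry the loop current I = V/R_total; the power in any one is I²R.
R_total = 8.20 + 2.55 + 8.19 = 18.94 Ω
I = V / R_total = 120 / 18.94 = 6.336 A
P_R_a = I² × R_a = (6.336)² × 8.20 = 329.2 W

329 W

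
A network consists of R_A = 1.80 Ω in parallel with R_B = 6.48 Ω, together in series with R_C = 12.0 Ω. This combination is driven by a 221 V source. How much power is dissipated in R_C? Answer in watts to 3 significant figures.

3260 W

First find R_p for the parallel pair, then treat R_p + R_C as a series loop.
R_p = (1.80×6.48)/(1.80+6.48) = 1.409 Ω
R_total = R_p + 12.0 = 1.409 + 12.0 = 13.41 Ω
I = V / R_total = 221 / 13.41 = 16.48 A
R_C carries the full series current, so P = I²R.
P_R_C = (16.48)² × 12.0 = 3260 W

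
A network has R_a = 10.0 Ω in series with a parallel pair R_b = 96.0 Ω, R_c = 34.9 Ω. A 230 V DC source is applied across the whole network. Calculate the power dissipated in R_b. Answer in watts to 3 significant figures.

Replace R_b and R_c with their parallel equivalent so the circuit becomes R_a in series with R_p.
R_p = (96.0×34.9)/(96.0+34.9) = 25.60 Ω
R_total = 10.0 + 25.60 = 35.60 Ω
I = V / R_total = 230 / 35.60 = 6.462 A
Voltage across the parallel pair: V_p = I × R_p = 6.462 × 25.60 = 165.4 V
With V_p across R_b, its power is V_p²/R_b.
P_R_b = (165.4)² / 96.0 = 284.9 W

285 W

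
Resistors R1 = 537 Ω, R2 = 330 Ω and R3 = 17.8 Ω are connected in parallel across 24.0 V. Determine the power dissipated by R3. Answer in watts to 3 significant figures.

32.4 W

Parallel branches share the same voltage; P = V²/R gives the branch power in one step.
P_R3 = V² / R3 = (24.0)² / 17.8 Ω = 32.36 W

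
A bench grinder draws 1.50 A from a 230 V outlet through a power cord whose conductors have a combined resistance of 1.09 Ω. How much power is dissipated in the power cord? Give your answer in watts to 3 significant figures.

2.45 W

The power cord and load are in series, so the same current flows in both; the loss is I²R_line.
The power cord carries the full 1.50 A.
P_line = I² R_line = (1.500)² × 1.09 = 2.453 W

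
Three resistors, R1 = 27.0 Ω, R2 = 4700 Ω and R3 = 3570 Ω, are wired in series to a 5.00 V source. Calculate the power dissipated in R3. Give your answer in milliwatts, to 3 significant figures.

In a series string the same current flows through every resistor — find that current, then P = I²R for the one we want.
R_total = 27.0 + 4700 + 3570 = 8297 Ω
I = V / R_total = 5.00 / 8297 = 0.0006026 A
P_R3 = I² × R3 = (0.0006026)² × 3570 = 0.001296 W

1.30 mW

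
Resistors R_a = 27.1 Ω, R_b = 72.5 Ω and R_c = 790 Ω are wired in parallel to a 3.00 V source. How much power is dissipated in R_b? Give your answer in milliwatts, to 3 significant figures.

The supply voltage appears across each parallel branch — just use P = V²/R_b.
P_R_b = V² / R_b = (3.00)² / 72.5 Ω = 0.1241 W

124 mW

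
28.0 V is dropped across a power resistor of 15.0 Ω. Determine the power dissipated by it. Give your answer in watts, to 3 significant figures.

52.3 W

With V across and R both known, P = V²/R gives the dissipation directly.
P = (28.0 V)² / 15.0 Ω = 52.27 W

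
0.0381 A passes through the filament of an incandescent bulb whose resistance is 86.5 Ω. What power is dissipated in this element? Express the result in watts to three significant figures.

0.126 W

Knowing I and R, the power is just I²R — no need to find V first.
P = (0.03810 A)² × 86.5 Ω = 0.1256 W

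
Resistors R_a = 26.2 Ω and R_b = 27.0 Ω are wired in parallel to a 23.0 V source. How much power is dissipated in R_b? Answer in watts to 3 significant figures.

Parallel branches share the same voltage; P = V²/R gives the branch power in one step.
P_R_b = V² / R_b = (23.0)² / 27.0 Ω = 19.59 W

19.6 W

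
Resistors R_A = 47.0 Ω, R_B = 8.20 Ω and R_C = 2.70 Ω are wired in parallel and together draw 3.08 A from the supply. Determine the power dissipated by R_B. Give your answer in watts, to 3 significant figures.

Parallel branches share V, not I — compute V via R_eq, then use V²/R for the target branch.
1/R_eq = 1/47.0 + 1/8.20 + 1/2.70 ⇒ R_eq = 1.947 Ω
V = I_total × R_eq = 3.080 × 1.947 = 5.997 V
P_R_B = V² / R_B = (5.997)² / 8.20 = 4.386 W

4.39 W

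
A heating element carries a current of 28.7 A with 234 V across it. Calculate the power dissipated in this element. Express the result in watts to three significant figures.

V and I are known directly — P = V I, no intermediate step needed.
P = 234 V × 28.70 A = 6716 W

6720 W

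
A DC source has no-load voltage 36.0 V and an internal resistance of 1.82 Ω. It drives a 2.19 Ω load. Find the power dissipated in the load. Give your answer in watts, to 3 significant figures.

177 W

The internal resistance and the load are in series, so the same I flows through both; get I from ε/(r+R), then I²R for the load.
I = ε / (r + R) = 36.0 / (1.82 + 2.19) = 8.978 A
P_load = I² R = (8.978)² × 2.19 = 176.5 W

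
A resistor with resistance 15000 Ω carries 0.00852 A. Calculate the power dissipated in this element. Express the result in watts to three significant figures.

1.09 W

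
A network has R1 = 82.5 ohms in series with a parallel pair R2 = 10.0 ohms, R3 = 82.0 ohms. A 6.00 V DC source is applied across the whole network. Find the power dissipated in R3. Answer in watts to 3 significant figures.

Collapse R2‖R3 to a single equivalent, reducing the network to two series elements.
R_p = (10.0×82.0)/(10.0+82.0) = 8.913 Ω
R_total = 82.5 + 8.913 = 91.41 Ω
I = V / R_total = 6.00 / 91.41 = 0.06564 A
Voltage across the parallel pair: V_p = I × R_p = 0.06564 × 8.913 = 0.5850 V
R3 sees V_p directly, so P = V_p² / R3.
P_R3 = (0.5850)² / 82.0 = 0.004174 W

0.00417 W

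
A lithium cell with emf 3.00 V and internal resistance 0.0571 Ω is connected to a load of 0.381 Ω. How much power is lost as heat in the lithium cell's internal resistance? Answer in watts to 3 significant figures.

The internal resistance carries the same current as the load; P_int = I²r.
I = ε / (r + R) = 3.00 / (0.0571 + 0.381) = 6.848 A
P_int = I² r = (6.848)² × 0.0571 = 2.678 W

2.68 W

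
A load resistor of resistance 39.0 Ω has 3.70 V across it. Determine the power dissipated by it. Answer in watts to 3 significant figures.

0.351 W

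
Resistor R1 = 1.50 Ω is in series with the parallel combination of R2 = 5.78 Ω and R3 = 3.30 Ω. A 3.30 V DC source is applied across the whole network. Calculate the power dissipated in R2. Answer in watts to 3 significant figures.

0.641 W

Replace R2 and R3 with their parallel equivalent so the circuit becomes R1 in series with R_p.
R_p = (5.78×3.30)/(5.78+3.30) = 2.101 Ω
R_total = 1.50 + 2.101 = 3.601 Ω
I = V / R_total = 3.30 / 3.601 = 0.9165 A
Voltage across the parallel pair: V_p = I × R_p = 0.9165 × 2.101 = 1.925 V
With V_p across R2, its power is V_p²/R2.
P_R2 = (1.925)² / 5.78 = 0.6413 W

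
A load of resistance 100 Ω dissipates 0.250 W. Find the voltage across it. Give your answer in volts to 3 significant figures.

5.00 V

From P = V I = I²R = V²/R, with the two given quantities we get V = √(P R).
V = √(0.250 × 100) = 5.000 V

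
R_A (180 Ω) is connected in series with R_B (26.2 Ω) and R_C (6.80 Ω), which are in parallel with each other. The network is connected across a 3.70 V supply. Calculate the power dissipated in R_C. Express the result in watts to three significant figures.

Collapse R_B‖R_C to a single equivalent, reducing the network to two series elements.
R_p = (26.2×6.80)/(26.2+6.80) = 5.399 Ω
R_total = 180 + 5.399 = 185.4 Ω
I = V / R_total = 3.70 / 185.4 = 0.01996 A
Voltage across the parallel pair: V_p = I × R_p = 0.01996 × 5.399 = 0.1077 V
R_C sees V_p directly, so P = V_p² / R_C.
P_R_C = (0.1077)² / 6.80 = 0.001707 W

0.00171 W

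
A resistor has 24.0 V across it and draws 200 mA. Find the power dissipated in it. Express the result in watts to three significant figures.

Both the voltage across and the current through the element are known, so P = V I applies directly.
P = 24.0 V × 0.2000 A = 4.800 W

4.80 W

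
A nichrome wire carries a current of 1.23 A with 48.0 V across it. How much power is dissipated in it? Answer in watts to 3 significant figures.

59.0 W

With V and I both given, power follows immediately from P = V I.
P = 48.0 V × 1.230 A = 59.04 W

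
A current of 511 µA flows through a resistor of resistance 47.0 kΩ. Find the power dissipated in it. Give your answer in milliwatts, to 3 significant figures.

Current and resistance are given, so P = I²R is the direct form.
P = (0.0005110 A)² × 47000 Ω = 0.01227 W

12.3 mW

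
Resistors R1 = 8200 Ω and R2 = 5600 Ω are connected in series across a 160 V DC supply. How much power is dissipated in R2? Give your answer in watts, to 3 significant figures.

0.753 W

In a series string the same current flows through every resistor — find that current, then P = I²R for the one we want.
R_total = 8200 + 5600 = 13800 Ω
I = V / R_total = 160 / 13800 = 0.01159 A
P_R2 = I² × R2 = (0.01159)² × 5600 = 0.7528 W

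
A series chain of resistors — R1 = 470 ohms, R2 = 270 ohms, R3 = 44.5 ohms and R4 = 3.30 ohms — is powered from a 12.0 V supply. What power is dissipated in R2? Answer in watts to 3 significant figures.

0.0626 W

Every series element carries the same I. Get I from the total resistance, then P = I² × R2.
R_total = 470 + 270 + 44.5 + 3.30 = 787.8 Ω
I = V / R_total = 12.0 / 787.8 = 0.01523 A
P_R2 = I² × R2 = (0.01523)² × 270 = 0.06265 W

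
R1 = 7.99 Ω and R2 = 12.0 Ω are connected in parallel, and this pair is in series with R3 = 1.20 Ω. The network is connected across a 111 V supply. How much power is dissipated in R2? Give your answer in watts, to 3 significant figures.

657 W

Combine R1 and R2 into their parallel equivalent first, reducing the network to two series resistors.
R_p = (7.99×12.0)/(7.99+12.0) = 4.796 Ω
R_total = R_p + 1.20 = 4.796 + 1.20 = 5.996 Ω
I = V / R_total = 111 / 5.996 = 18.51 A
Voltage across the parallel pair: V_p = I × R_p = 18.51 × 4.796 = 88.79 V
R2 sits across V_p; its power is V_p²/R.
P_R2 = (88.79)² / 12.0 = 656.9 W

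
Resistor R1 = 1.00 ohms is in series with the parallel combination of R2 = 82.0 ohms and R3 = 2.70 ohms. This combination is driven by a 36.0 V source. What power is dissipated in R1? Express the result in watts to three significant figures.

99.2 W

Collapse R2‖R3 to a single equivalent, reducing the network to two series elements.
R_p = (82.0×2.70)/(82.0+2.70) = 2.614 Ω
R_total = 1.00 + 2.614 = 3.614 Ω
I = V / R_total = 36.0 / 3.614 = 9.961 A
R1 carries the full series current, so P = I²R.
P_R1 = (9.961)² × 1.00 = 99.23 W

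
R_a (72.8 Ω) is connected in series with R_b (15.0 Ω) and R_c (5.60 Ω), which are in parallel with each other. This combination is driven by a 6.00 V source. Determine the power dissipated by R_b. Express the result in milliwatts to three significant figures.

First combine the parallel branches into one equivalent R_p, then R_a + R_p is a series pair.
R_p = (15.0×5.60)/(15.0+5.60) = 4.078 Ω
R_total = 72.8 + 4.078 = 76.88 Ω
I = V / R_total = 6.00 / 76.88 = 0.07805 A
Voltage across the parallel pair: V_p = I × R_p = 0.07805 × 4.078 = 0.3182 V
With V_p across R_b, its power is V_p²/R_b.
P_R_b = (0.3182)² / 15.0 = 0.006752 W

6.75 mW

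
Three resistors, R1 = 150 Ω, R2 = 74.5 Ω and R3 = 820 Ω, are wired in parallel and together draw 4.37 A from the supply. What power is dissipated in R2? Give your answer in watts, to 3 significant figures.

565 W

We need the common branch voltage; get it from I_total × R_eq, then P = V²/R for the branch.
1/R_eq = 1/150 + 1/74.5 + 1/820 ⇒ R_eq = 46.93 Ω
V = I_total × R_eq = 4.370 × 46.93 = 205.1 V
P_R2 = V² / R2 = (205.1)² / 74.5 = 564.5 W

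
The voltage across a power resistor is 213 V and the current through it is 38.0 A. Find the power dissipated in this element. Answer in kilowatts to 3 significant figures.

Both the voltage across and the current through the element are known, so P = V I applies directly.
P = 213 V × 38.00 A = 8094 W

8.09 kW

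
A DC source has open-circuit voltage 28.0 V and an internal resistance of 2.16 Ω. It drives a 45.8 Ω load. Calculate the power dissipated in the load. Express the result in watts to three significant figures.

15.6 W

Load and internal resistance form a series loop — compute the loop current, then the load power via I²R.
I = ε / (r + R) = 28.0 / (2.16 + 45.8) = 0.5838 A
P_load = I² R = (0.5838)² × 45.8 = 15.61 W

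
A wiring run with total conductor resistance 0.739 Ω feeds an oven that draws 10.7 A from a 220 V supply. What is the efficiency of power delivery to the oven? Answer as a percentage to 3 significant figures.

The wiring run carries the full 10.7 A.
P_line = I² R_line = (10.70)² × 0.739 = 84.61 W
P_source = V I = 220 × 10.70 = 2354 W; P_load = 2269 W
η = P_load / P_source = 2269 / 2354 = 0.9641

96.4 %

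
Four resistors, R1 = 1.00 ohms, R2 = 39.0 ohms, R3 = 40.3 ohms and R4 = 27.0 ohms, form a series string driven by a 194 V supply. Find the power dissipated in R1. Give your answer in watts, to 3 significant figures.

3.27 W

Series elements share the same current, so find I first, then use P = I²R.
R_total = 1.00 + 39.0 + 40.3 + 27.0 = 107.3 Ω
I = V / R_total = 194 / 107.3 = 1.808 A
P_R1 = I² × R1 = (1.808)² × 1.00 = 3.269 W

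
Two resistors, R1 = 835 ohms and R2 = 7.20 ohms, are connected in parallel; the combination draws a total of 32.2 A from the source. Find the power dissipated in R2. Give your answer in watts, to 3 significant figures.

7340 W

We need the common branch voltage; get it from I_total × R_eq, then P = V²/R for the branch.
1/R_eq = 1/835 + 1/7.20 ⇒ R_eq = 7.138 Ω
V = I_total × R_eq = 32.20 × 7.138 = 229.9 V
P_R2 = V² / R2 = (229.9)² / 7.20 = 7338 W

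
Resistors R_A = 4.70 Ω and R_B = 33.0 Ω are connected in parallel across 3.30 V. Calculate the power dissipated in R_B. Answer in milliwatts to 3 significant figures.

Every branch has 3.30 V across it, so for R_B the power is simply V²/R.
P_R_B = V² / R_B = (3.30)² / 33.0 Ω = 0.3300 W

330 mW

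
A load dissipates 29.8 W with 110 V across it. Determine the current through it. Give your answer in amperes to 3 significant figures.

0.271 A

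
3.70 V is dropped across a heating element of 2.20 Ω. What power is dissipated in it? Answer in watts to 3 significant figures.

Voltage and resistance are given, so P = V²/R is the one-step route.
P = (3.70 V)² / 2.20 Ω = 6.223 W

6.22 W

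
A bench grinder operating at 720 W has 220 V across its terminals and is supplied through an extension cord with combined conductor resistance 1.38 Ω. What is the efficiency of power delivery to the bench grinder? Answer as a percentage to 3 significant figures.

98.0 %

I = P / V = 720 / 220 = 3.273 A through the extension cord.
P_line = I² R_line = (3.273)² × 1.38 = 14.78 W
P_source = P_load + P_line = 720.0 + 14.78 = 734.8 W
η = P_load / P_source = 720.0 / 734.8 = 0.9799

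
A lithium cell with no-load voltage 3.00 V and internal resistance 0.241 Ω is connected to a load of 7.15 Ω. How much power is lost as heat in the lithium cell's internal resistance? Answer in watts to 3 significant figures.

Internal loss is I²r, with I set by the total series resistance r+R.
I = ε / (r + R) = 3.00 / (0.241 + 7.15) = 0.4059 A
P_int = I² r = (0.4059)² × 0.241 = 0.03971 W

0.0397 W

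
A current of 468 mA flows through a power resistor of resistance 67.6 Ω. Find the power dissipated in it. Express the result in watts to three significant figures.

14.8 W

The current through and the resistance of the element are both given; use P = I²R.
P = (0.4680 A)² × 67.6 Ω = 14.81 W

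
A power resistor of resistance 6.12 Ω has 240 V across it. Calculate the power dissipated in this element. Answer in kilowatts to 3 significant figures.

9.41 kW

With V across and R both known, P = V²/R gives the dissipation directly.
P = (240 V)² / 6.12 Ω = 9412 W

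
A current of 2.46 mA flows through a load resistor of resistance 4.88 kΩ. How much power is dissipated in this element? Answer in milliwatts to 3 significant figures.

Knowing I and R, the power is just I²R — no need to find V first.
P = (0.002460 A)² × 4880 Ω = 0.02953 W

29.5 mW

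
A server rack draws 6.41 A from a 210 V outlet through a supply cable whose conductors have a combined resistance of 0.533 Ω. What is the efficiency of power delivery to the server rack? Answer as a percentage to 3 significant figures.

98.4 %

The supply cable carries the full 6.41 A.
P_line = I² R_line = (6.410)² × 0.533 = 21.90 W
P_source = V I = 210 × 6.410 = 1346 W; P_load = 1324 W
η = P_load / P_source = 1324 / 1346 = 0.9837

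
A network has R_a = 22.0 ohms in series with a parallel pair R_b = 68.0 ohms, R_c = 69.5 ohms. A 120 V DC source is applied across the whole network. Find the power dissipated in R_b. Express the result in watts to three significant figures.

78.7 W

Replace R_b and R_c with their parallel equivalent so the circuit becomes R_a in series with R_p.
R_p = (68.0×69.5)/(68.0+69.5) = 34.37 Ω
R_total = 22.0 + 34.37 = 56.37 Ω
I = V / R_total = 120 / 56.37 = 2.129 A
Voltage across the parallel pair: V_p = I × R_p = 2.129 × 34.37 = 73.17 V
R_b is across V_p, so use P = V²/R for that branch.
P_R_b = (73.17)² / 68.0 = 78.73 W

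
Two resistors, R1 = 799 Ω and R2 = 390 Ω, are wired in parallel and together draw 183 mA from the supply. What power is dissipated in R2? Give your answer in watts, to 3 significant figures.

Parallel branches share V, not I — compute V via R_eq, then use V²/R for the target branch.
1/R_eq = 1/799 + 1/390 ⇒ R_eq = 262.1 Ω
V = I_total × R_eq = 0.1830 × 262.1 = 47.96 V
P_R2 = V² / R2 = (47.96)² / 390 = 5.898 W

5.90 W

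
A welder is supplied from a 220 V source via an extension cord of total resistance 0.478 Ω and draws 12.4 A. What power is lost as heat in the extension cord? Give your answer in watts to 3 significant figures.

73.5 W

The extension cord and load are in series, so the same current flows in both; the loss is I²R_line.
The extension cord carries the full 12.4 A.
P_line = I² R_line = (12.40)² × 0.478 = 73.50 W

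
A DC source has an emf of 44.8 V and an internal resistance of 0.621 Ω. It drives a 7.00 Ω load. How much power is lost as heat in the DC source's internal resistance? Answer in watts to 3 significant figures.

21.5 W

The source's internal resistance is just another series element carrying I; its dissipation is I²r.
I = ε / (r + R) = 44.8 / (0.621 + 7.00) = 5.878 A
P_int = I² r = (5.878)² × 0.621 = 21.46 W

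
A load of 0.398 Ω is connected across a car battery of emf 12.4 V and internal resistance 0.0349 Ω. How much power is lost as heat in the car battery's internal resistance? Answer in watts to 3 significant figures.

r is in series with the load, so it carries the full circuit current — the loss in it is I²r.
I = ε / (r + R) = 12.4 / (0.0349 + 0.398) = 28.64 A
P_int = I² r = (28.64)² × 0.0349 = 28.63 W

28.6 W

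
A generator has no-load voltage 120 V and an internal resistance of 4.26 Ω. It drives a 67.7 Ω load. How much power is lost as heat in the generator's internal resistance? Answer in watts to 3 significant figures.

11.8 W

The internal resistance carries the same current as the load; P_int = I²r.
I = ε / (r + R) = 120 / (4.26 + 67.7) = 1.668 A
P_int = I² r = (1.668)² × 4.26 = 11.85 W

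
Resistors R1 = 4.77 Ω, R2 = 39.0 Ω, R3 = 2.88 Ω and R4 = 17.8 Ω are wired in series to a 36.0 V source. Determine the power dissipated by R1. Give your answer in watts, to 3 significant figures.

1.49 W

Since the resistors are in series they all carry the loop current I = V/R_total; the power in any one is I²R.
R_total = 4.77 + 39.0 + 2.88 + 17.8 = 64.45 Ω
I = V / R_total = 36.0 / 64.45 = 0.5586 A
P_R1 = I² × R1 = (0.5586)² × 4.77 = 1.488 W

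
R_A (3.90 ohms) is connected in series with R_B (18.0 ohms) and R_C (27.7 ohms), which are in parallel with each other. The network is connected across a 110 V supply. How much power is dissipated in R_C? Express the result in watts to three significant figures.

Reduce the parallel pair to R_p first; the network is then a simple series string.
R_p = (18.0×27.7)/(18.0+27.7) = 10.91 Ω
R_total = 3.90 + 10.91 = 14.81 Ω
I = V / R_total = 110 / 14.81 = 7.427 A
Voltage across the parallel pair: V_p = I × R_p = 7.427 × 10.91 = 81.03 V
R_C is across V_p, so use P = V²/R for that branch.
P_R_C = (81.03)² / 27.7 = 237.1 W

237 W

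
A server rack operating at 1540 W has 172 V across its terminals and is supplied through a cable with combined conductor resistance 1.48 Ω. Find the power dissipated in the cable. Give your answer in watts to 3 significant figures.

The cable is a series resistance carrying the load current; its dissipation is I²R_line.
I = P / V = 1540 / 172 = 8.953 A through the cable.
P_line = I² R_line = (8.953)² × 1.48 = 118.6 W

119 W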